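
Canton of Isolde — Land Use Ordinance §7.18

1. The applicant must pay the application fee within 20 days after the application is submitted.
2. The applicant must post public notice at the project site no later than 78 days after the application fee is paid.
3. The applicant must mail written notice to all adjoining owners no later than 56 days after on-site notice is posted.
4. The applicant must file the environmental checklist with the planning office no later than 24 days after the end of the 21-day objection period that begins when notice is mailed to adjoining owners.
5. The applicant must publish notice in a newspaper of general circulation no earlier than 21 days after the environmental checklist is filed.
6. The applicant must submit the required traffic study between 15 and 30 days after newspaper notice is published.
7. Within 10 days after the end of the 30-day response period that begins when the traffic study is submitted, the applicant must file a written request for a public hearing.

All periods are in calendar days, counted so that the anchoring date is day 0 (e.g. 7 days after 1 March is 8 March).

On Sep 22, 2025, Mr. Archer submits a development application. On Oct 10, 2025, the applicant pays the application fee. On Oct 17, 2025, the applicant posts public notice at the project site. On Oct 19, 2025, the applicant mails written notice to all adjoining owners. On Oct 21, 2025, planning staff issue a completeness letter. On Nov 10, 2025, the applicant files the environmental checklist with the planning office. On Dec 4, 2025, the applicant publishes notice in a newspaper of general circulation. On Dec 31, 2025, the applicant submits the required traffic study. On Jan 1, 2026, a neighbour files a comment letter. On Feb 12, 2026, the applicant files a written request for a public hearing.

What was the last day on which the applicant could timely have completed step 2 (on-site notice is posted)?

Step 2 runs from Oct 10, 2025, when the application fee is paid. 78 days after Oct 10, 2025 is Dec 27, 2025.

Dec 27, 2025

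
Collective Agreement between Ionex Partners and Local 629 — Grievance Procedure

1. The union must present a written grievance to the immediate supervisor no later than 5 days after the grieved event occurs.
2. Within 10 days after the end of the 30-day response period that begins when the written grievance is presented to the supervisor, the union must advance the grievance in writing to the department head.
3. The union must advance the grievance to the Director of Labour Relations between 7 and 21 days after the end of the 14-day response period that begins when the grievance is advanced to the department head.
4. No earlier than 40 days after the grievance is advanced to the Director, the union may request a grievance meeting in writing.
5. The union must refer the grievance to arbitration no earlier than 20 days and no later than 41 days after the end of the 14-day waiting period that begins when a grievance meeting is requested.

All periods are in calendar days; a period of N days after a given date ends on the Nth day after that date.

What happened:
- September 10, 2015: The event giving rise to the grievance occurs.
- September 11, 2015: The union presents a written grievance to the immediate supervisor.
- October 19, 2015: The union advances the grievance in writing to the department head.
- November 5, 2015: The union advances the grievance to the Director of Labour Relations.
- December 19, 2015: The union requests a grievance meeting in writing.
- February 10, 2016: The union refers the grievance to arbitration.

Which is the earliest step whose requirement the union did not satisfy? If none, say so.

Step 3

Step 1: 5 days after September 10, 2015 (when the grieved event occurs) is September 15, 2015; September 11, 2015 is within that limit.
Step 2: 10 days after October 11, 2015 (end of the 30-day response period, which began when the written grievance is presented to the supervisor on September 11, 2015) is October 21, 2015; done October 19, 2015 — timely.
Step 3: the window is 7–21 days after November 2, 2015 (end of the 14-day response period, which began when the grievance is advanced to the department head on October 19, 2015), so November 9, 2015 through November 23, 2015; November 5, 2015 is 4 days too early.
The analysis stops there.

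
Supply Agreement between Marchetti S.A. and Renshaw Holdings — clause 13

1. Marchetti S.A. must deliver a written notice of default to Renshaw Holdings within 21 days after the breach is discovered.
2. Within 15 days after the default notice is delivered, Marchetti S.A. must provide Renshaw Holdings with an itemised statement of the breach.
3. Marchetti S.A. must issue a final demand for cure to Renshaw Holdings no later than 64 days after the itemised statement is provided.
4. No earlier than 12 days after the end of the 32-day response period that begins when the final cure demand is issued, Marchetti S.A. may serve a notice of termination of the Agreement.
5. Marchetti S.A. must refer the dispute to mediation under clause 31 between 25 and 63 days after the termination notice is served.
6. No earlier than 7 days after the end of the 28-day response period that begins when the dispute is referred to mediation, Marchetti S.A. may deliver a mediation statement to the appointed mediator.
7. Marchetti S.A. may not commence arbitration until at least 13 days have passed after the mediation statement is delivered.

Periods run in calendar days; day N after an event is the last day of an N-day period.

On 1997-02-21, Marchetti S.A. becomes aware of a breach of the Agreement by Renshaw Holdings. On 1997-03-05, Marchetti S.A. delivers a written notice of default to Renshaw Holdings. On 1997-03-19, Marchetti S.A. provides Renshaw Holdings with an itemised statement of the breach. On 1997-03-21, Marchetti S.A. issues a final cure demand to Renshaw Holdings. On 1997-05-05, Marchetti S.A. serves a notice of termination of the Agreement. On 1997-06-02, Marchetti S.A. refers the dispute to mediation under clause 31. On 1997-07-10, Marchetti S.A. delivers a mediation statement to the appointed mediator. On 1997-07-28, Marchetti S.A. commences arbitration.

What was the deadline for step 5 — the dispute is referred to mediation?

1997-07-07

Step 5 runs from 1997-05-05, when the termination notice is served. The window is 25–63 days after 1997-05-05; it closes on 1997-07-07.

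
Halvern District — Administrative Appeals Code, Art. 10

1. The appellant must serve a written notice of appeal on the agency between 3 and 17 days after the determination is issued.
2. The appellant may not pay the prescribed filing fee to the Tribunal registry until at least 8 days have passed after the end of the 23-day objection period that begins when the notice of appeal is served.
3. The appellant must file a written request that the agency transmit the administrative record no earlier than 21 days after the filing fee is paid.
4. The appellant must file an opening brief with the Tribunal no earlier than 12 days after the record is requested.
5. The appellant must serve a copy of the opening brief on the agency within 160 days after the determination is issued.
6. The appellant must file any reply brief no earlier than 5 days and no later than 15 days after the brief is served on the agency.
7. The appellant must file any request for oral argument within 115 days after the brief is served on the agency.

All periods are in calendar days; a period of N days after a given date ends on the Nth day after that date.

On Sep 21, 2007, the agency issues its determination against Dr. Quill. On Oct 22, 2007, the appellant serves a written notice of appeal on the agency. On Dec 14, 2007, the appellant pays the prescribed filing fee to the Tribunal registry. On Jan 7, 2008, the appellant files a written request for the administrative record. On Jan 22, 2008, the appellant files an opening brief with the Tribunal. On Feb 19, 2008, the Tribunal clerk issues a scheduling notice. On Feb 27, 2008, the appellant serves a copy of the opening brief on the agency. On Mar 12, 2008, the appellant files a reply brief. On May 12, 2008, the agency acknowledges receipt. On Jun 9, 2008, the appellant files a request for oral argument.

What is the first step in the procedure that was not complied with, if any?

(1) the permitted window runs from Sep 21, 2007 + 3 = Sep 24, 2007 to Sep 21, 2007 + 17 = Oct 8, 2007; Oct 22, 2007 is 14 days past the end of the window.
That is the first point of non-compliance.

Step 1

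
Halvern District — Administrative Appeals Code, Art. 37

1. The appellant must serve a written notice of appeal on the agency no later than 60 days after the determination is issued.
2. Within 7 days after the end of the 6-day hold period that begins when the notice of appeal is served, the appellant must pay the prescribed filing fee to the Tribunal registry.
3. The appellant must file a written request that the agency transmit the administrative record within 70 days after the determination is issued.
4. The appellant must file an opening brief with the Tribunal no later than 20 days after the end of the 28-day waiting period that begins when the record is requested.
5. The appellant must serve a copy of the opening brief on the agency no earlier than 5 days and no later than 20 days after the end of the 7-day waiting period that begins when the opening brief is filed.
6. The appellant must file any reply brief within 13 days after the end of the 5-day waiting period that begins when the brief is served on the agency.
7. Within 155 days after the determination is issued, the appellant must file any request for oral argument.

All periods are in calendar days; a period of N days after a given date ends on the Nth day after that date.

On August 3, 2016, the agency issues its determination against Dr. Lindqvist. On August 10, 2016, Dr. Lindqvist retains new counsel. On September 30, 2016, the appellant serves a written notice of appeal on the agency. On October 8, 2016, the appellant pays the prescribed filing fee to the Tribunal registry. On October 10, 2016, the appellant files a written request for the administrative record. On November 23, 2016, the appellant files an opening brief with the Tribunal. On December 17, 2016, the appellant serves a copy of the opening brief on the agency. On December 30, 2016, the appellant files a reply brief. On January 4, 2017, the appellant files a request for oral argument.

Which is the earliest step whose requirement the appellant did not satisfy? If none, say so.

None — every step was satisfied

Step 1 — counting 60 days from August 3, 2016 (when the determination is issued) gives a deadline of October 2, 2016; done September 30, 2016 — timely.
Step 2 — counting 7 days from October 6, 2016 (end of the 6-day hold period, which began when the notice of appeal is served on September 30, 2016) gives a deadline of October 13, 2016; completed October 8, 2016, before the deadline.
Step 3 — counting 70 days from August 3, 2016 (when the determination is issued) gives a deadline of October 12, 2016; completed October 10, 2016, before the deadline.
Step 4 — counting 20 days from November 7, 2016 (end of the 28-day waiting period, which began when the record is requested on October 10, 2016) gives a deadline of November 27, 2016; done November 23, 2016 — timely.
Step 5 — 5 and 20 days from November 30, 2016 (end of the 7-day waiting period, which began when the opening brief is filed on November 23, 2016) are December 5, 2016 and December 20, 2016 respectively; December 17, 2016 falls inside that range.
Step 6 — counting 13 days from December 22, 2016 (end of the 5-day waiting period, which began when the brief is served on the agency on December 17, 2016) gives a deadline of January 4, 2017; done December 30, 2016 — timely.
Step 7 — counting 155 days from August 3, 2016 (when the determination is issued) gives a deadline of January 5, 2017; completed January 4, 2017, before the deadline.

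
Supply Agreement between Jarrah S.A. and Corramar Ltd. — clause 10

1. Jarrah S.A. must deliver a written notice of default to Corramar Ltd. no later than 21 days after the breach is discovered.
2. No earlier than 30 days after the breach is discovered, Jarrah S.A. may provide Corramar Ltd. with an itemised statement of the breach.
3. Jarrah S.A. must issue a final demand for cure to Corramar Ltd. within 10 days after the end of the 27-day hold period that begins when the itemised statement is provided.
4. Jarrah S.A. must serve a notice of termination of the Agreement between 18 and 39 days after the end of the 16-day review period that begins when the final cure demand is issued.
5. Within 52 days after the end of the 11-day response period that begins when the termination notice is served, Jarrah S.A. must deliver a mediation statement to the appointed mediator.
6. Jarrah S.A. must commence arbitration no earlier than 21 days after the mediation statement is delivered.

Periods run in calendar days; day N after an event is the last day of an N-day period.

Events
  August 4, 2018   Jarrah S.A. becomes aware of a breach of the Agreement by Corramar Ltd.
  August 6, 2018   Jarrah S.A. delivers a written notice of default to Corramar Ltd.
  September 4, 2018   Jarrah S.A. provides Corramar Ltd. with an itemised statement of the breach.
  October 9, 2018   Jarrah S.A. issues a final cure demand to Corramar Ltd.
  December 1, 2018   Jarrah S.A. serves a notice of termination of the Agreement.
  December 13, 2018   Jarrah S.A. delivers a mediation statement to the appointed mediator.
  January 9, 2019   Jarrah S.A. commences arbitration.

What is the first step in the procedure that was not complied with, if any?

Step 1 — counting 21 days from August 4, 2018 (when the breach is discovered) gives a deadline of August 25, 2018; completed August 6, 2018, before the deadline.
Step 2 — must wait 30 days from August 4, 2018 (when the breach is discovered), so not before September 3, 2018; September 4, 2018 is on or after that date.
Step 3 — counting 10 days from October 1, 2018 (end of the 27-day hold period, which began when the itemised statement is provided on September 4, 2018) gives a deadline of October 11, 2018; completed October 9, 2018, before the deadline.
Step 4 — 18 and 39 days from October 25, 2018 (end of the 16-day review period, which began when the final cure demand is issued on October 9, 2018) are November 12, 2018 and December 3, 2018 respectively; done December 1, 2018 — within the window.
Step 5 — counting 52 days from December 12, 2018 (end of the 11-day response period, which began when the termination notice is served on December 1, 2018) gives a deadline of February 2, 2019; done December 13, 2018 — timely.
Step 6 — must wait 21 days from December 13, 2018 (when the mediation statement is delivered), so not before January 3, 2019; January 9, 2019 is on or after that date.

None — every step was satisfied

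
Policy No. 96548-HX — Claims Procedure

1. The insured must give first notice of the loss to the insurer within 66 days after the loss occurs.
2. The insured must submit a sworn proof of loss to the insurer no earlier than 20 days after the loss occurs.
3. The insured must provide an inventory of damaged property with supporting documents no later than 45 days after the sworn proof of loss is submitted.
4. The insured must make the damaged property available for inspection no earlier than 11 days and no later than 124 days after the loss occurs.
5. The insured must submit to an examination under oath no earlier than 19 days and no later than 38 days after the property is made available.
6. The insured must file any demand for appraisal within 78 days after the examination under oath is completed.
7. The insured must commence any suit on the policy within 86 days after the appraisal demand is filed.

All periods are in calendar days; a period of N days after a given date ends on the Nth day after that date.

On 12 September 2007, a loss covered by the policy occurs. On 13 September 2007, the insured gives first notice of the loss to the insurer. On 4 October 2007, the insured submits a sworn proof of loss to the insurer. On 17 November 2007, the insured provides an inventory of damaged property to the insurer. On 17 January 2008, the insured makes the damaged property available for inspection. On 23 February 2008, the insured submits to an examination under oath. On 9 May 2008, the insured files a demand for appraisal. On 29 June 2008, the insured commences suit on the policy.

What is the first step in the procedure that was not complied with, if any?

Step 1: 66 days after 12 September 2007 (when the loss occurs) is 17 November 2007; completed 13 September 2007, before the deadline.
Step 2: the earliest permitted date is 20 days after 12 September 2007 (when the loss occurs), i.e. 2 October 2007; done 4 October 2007 — permitted.
Step 3: 45 days after 4 October 2007 (when the sworn proof of loss is submitted) is 18 November 2007; 17 November 2007 is within that limit.
Step 4: the window is 11–124 days after 12 September 2007 (when the loss occurs), so 23 September 2007 through 14 January 2008; 17 January 2008 is 3 days past the end of the window.

Step 4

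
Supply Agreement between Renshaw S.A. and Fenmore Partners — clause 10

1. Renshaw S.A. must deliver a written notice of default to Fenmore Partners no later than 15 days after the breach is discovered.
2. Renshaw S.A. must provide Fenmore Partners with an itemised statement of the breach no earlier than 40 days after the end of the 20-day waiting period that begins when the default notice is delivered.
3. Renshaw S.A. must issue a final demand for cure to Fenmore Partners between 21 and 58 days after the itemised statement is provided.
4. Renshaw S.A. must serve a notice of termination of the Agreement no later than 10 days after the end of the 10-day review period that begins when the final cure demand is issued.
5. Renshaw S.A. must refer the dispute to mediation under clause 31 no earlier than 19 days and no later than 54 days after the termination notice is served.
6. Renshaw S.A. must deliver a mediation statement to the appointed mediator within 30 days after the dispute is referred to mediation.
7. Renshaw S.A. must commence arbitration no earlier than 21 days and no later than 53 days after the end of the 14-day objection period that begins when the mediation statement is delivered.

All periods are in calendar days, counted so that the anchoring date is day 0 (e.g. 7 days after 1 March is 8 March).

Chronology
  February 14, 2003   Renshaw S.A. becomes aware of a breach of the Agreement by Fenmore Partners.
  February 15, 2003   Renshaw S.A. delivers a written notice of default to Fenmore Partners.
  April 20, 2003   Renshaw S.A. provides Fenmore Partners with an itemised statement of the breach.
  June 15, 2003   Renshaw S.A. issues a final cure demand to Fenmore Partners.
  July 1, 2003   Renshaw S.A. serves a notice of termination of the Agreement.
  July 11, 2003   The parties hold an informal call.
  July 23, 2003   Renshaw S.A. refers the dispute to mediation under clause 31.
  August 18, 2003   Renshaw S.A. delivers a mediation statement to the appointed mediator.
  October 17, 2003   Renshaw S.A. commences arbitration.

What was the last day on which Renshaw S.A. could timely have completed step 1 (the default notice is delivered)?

Step 1 runs from February 14, 2003, when the breach is discovered. 15 days after February 14, 2003 is March 1, 2003.

March 1, 2003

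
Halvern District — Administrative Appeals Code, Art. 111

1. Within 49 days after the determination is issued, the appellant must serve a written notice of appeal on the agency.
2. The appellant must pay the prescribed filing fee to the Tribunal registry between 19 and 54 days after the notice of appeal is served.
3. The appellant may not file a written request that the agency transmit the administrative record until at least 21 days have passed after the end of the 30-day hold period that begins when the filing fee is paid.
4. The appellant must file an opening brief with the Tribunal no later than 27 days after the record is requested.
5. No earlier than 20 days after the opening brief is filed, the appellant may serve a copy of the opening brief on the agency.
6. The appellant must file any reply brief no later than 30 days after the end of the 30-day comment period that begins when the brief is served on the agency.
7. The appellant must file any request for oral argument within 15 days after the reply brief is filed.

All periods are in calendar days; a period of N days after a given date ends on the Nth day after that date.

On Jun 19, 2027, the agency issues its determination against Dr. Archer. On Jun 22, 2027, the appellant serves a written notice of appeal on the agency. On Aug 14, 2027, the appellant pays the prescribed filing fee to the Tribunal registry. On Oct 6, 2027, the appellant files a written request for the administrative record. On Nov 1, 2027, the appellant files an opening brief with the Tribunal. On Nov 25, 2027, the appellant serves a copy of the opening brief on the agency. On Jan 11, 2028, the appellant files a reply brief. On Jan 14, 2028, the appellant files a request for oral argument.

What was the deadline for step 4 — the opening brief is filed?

Nov 2, 2027

Step 4 runs from Oct 6, 2027, when the record is requested. 27 days after Oct 6, 2027 is Nov 2, 2027.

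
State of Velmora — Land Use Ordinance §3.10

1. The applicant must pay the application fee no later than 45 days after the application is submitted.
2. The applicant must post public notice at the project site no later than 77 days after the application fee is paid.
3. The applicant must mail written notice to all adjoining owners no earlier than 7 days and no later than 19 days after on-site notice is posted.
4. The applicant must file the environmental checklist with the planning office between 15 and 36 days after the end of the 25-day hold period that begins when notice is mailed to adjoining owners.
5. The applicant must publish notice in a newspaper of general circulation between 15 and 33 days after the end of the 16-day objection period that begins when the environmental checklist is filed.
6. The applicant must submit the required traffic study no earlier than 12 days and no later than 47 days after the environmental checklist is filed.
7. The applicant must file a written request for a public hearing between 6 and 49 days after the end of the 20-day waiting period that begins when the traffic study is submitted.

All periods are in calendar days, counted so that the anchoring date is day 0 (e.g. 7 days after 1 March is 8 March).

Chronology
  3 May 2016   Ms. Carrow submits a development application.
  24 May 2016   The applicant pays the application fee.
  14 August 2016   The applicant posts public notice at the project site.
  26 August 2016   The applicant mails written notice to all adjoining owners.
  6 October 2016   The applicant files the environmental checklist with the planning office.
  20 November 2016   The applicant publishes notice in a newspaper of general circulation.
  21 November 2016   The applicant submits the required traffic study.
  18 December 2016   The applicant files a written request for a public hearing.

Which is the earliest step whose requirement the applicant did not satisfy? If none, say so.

Step 2

Step 1 — counting 45 days from 3 May 2016 (when the application is submitted) gives a deadline of 17 June 2016; completed 24 May 2016, before the deadline.
Step 2 — counting 77 days from 24 May 2016 (when the application fee is paid) gives a deadline of 9 August 2016; 14 August 2016 misses that deadline by 5 days.
No need to go further; step 2 was not satisfied.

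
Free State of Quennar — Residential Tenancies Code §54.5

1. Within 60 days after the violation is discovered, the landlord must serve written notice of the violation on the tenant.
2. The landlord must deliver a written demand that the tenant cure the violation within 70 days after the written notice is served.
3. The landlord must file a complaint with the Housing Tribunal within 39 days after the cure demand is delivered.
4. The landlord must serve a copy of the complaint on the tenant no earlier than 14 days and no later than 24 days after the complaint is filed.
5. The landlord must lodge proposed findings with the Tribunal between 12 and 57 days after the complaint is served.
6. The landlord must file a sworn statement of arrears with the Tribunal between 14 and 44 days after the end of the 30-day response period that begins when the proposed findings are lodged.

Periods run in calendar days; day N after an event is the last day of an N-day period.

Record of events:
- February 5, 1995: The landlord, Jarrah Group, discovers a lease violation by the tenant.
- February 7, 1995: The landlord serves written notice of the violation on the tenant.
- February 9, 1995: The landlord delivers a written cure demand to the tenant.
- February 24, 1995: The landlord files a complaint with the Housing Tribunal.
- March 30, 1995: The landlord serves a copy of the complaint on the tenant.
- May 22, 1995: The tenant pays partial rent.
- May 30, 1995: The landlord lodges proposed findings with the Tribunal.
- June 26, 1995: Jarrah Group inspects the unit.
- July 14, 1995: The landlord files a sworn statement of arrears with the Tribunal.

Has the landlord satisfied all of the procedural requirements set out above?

No

(1) due by February 5, 1995 + 60 days = April 6, 1995; February 7, 1995 is within that limit.
(2) due by February 7, 1995 + 70 days = April 18, 1995; completed February 9, 1995, before the deadline.
(3) due by February 9, 1995 + 39 days = March 20, 1995; completed February 24, 1995, before the deadline.
(4) the permitted window runs from February 24, 1995 + 14 = March 10, 1995 to February 24, 1995 + 24 = March 20, 1995; March 30, 1995 is 10 days past the end of the window.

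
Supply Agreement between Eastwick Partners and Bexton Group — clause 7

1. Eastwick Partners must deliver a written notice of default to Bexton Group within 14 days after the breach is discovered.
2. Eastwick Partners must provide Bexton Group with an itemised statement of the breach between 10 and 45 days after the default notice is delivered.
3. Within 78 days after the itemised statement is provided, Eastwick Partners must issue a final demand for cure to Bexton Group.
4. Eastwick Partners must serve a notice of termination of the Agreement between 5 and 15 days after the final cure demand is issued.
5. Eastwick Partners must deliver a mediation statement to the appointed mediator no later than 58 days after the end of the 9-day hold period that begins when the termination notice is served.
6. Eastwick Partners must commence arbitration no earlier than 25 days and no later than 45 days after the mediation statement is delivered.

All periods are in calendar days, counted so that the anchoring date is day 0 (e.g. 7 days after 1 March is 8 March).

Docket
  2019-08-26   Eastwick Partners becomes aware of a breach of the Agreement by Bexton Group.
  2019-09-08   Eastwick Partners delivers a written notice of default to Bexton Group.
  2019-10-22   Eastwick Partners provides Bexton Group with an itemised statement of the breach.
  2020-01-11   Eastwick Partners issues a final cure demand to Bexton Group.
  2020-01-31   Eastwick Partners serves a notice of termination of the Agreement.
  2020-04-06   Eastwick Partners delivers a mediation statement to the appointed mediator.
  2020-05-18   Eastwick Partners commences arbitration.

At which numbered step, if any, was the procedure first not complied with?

Step 3

(1) due by 2019-08-26 + 14 days = 2019-09-09; 2019-09-08 is within that limit.
(2) the permitted window runs from 2019-09-08 + 10 = 2019-09-18 to 2019-09-08 + 45 = 2019-10-23; 2019-10-22 falls inside that range.
(3) due by 2019-10-22 + 78 days = 2020-01-08; done 2020-01-11 — 3 days late.
The procedure was therefore not followed at step 3.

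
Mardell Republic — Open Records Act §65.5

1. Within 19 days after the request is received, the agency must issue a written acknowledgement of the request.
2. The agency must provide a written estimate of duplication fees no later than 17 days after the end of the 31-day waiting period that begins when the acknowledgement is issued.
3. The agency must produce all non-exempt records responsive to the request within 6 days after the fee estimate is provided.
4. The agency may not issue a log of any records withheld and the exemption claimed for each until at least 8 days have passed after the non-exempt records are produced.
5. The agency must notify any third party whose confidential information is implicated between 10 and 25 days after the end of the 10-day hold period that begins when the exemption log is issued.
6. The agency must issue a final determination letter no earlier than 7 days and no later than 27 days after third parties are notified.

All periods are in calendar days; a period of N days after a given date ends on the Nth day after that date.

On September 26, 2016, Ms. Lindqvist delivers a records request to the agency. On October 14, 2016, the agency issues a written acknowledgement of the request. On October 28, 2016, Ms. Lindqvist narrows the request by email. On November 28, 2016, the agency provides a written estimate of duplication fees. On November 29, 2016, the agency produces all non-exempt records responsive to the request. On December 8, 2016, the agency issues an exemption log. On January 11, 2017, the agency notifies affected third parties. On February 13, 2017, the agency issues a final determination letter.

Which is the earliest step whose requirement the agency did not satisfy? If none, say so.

Step 1 — counting 19 days from September 26, 2016 (when the request is received) gives a deadline of October 15, 2016; completed October 14, 2016, before the deadline.
Step 2 — counting 17 days from November 14, 2016 (end of the 31-day waiting period, which began when the acknowledgement is issued on October 14, 2016) gives a deadline of December 1, 2016; completed November 28, 2016, before the deadline.
Step 3 — counting 6 days from November 28, 2016 (when the fee estimate is provided) gives a deadline of December 4, 2016; November 29, 2016 is within that limit.
Step 4 — must wait 8 days from November 29, 2016 (when the non-exempt records are produced), so not before December 7, 2016; done December 8, 2016 — permitted.
Step 5 — 10 and 25 days from December 18, 2016 (end of the 10-day hold period, which began when the exemption log is issued on December 8, 2016) are December 28, 2016 and January 12, 2017 respectively; done January 11, 2017, which is between those dates.
Step 6 — 7 and 27 days from January 11, 2017 (when third parties are notified) are January 18, 2017 and February 7, 2017 respectively; February 13, 2017 is 6 days past the end of the window.
No need to go further; step 6 was not satisfied.

Step 6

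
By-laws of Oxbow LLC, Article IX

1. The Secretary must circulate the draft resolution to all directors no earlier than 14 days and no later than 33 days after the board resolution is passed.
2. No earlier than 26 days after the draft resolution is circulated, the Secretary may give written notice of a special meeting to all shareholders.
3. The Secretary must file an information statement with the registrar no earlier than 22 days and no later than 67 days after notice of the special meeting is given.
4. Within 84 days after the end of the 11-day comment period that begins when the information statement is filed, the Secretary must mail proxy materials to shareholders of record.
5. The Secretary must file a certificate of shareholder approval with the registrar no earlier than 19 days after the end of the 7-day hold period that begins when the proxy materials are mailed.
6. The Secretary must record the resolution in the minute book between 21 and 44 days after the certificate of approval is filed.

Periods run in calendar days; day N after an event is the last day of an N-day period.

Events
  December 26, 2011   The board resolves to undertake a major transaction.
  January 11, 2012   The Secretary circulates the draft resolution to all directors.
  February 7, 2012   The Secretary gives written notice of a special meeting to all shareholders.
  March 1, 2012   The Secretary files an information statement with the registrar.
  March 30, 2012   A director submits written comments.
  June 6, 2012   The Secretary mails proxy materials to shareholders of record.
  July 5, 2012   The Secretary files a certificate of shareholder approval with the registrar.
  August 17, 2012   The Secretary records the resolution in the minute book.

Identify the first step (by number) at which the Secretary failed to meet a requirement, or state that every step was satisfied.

Step 4

Step 1 — 14 and 33 days from December 26, 2011 (when the board resolution is passed) are January 9, 2012 and January 28, 2012 respectively; January 11, 2012 falls inside that range.
Step 2 — must wait 26 days from January 11, 2012 (when the draft resolution is circulated), so not before February 6, 2012; done February 7, 2012 — permitted.
Step 3 — 22 and 67 days from February 7, 2012 (when notice of the special meeting is given) are February 29, 2012 and April 14, 2012 respectively; done March 1, 2012, which is between those dates.
Step 4 — counting 84 days from March 12, 2012 (end of the 11-day comment period, which began when the information statement is filed on March 1, 2012) gives a deadline of June 4, 2012; done June 6, 2012 — 2 days late.
Later steps need not be reached.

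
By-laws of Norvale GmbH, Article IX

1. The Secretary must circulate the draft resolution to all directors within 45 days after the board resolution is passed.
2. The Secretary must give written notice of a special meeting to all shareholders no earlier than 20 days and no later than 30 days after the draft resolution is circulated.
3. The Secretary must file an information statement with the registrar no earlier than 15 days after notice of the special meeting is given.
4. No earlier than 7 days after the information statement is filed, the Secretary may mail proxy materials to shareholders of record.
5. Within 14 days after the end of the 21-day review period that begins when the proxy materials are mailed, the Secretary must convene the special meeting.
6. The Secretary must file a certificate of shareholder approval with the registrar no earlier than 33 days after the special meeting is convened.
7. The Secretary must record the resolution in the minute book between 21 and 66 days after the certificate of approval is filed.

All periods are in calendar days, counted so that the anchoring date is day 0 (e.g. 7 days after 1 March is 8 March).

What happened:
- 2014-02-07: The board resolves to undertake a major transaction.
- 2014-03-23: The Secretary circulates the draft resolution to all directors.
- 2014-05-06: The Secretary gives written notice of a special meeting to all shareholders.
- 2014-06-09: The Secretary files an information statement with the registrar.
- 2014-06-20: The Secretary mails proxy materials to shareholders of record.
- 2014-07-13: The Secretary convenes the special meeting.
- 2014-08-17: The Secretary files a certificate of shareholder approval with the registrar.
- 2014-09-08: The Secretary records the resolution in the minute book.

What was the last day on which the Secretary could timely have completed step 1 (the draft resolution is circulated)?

Step 1 runs from 2014-02-07, when the board resolution is passed. 45 days after 2014-02-07 is 2014-03-24.

2014-03-24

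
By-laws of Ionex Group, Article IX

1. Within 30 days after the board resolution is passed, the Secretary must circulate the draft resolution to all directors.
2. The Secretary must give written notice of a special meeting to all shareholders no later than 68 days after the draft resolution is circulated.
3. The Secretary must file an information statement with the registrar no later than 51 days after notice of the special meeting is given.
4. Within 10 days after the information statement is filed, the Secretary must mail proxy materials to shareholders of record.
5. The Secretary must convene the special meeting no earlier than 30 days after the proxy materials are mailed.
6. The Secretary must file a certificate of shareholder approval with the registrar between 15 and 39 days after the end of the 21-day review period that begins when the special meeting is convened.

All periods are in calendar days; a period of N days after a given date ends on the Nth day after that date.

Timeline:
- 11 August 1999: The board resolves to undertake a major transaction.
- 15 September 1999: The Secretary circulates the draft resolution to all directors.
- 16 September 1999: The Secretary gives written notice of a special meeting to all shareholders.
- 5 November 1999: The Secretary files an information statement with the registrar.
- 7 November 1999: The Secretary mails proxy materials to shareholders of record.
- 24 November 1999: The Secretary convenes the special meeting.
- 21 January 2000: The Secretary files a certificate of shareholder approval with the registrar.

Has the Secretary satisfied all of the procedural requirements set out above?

(1) due by 11 August 1999 + 30 days = 10 September 1999; done 15 September 1999 — 5 days late.

No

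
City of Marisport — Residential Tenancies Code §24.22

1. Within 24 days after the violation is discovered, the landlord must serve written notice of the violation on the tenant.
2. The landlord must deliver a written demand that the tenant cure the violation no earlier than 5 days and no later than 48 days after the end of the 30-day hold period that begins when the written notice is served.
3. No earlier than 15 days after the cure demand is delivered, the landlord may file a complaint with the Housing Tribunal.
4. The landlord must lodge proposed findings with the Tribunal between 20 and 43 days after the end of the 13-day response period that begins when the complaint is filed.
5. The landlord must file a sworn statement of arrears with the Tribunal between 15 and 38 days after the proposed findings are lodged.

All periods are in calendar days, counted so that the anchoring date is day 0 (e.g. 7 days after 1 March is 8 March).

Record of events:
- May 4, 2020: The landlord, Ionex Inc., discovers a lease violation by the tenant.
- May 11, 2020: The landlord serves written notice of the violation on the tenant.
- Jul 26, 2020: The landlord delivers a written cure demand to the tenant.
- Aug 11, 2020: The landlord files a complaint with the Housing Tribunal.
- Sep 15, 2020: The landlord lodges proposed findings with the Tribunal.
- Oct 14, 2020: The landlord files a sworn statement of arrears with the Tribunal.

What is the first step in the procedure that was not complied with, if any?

None — every step was satisfied

(1) due by May 4, 2020 + 24 days = May 28, 2020; completed May 11, 2020, before the deadline.
(2) the permitted window runs from Jun 10, 2020 + 5 = Jun 15, 2020 to Jun 10, 2020 + 48 = Jul 28, 2020; done Jul 26, 2020 — within the window.
(3) permitted from Jul 26, 2020 + 15 days = Aug 10, 2020 onward; Aug 11, 2020 is on or after that date.
(4) the permitted window runs from Aug 24, 2020 + 20 = Sep 13, 2020 to Aug 24, 2020 + 43 = Oct 6, 2020; Sep 15, 2020 falls inside that range.
(5) the permitted window runs from Sep 15, 2020 + 15 = Sep 30, 2020 to Sep 15, 2020 + 38 = Oct 23, 2020; Oct 14, 2020 falls inside that range.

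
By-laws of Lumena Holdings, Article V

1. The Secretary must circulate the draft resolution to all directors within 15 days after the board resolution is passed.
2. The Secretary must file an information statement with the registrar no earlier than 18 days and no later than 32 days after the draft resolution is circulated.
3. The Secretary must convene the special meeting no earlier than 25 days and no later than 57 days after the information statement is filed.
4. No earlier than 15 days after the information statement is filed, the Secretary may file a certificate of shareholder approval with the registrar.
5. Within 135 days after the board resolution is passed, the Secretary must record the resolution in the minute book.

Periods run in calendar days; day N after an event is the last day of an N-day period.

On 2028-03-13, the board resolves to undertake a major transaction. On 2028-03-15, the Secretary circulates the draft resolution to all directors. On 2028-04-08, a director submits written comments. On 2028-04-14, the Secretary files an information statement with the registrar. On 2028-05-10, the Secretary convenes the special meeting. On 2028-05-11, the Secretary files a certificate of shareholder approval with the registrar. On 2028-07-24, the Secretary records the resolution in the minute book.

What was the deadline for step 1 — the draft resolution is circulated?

2028-03-28

Step 1 runs from 2028-03-13, when the board resolution is passed. 15 days after 2028-03-13 is 2028-03-28.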